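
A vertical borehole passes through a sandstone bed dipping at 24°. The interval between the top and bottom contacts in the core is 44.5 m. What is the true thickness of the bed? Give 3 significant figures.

True thickness t = h · cos(dip) = 44.5 × cos 24°
t = 44.5 × 0.9135 = 40.653 m

40.7 m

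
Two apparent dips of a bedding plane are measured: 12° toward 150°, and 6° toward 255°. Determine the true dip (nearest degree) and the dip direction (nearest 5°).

Represent each trace as a vector plunging at its apparent dip toward its trend (east-north-up frame): v₁ = (0.489, -0.847, -0.208), v₂ = (-0.961, -0.257, -0.105).
Cross product v₁ × v₂ gives the pole to the plane: n ∝ (-0.035, -0.251, 0.940).
True dip = arccos(n_z / |n|) = arccos(0.9655) = 15.1°.
Dip direction = atan2(-0.035, -0.251) = 188° (azimuth of n's horizontal projection).

true dip 15°, dip direction 190°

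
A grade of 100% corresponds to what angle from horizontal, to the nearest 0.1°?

45.0°

tan θ = 100/100 = 1.0000
θ = arctan(1.0000) = 45.00°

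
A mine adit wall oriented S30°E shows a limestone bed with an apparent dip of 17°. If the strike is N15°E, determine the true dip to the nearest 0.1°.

The section is 45° from the strike.
tan δ = tan α / sin β = tan 17° / sin 45° = 0.3057 / 0.7071 = 0.4324
true dip = arctan 0.4324 = 23.38°

23.4°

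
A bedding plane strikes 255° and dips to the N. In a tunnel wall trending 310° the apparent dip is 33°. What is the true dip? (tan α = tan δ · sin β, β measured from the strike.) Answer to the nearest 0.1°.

The section is 55° from the strike.
tan(true dip) = tan 33° / sin 55° = 0.7928
true dip = arctan 0.7928 = 38.41°

38.4°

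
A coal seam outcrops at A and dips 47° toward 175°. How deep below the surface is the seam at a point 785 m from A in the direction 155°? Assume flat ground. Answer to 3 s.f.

791 m

The hole lies 20° from the dip direction, so the down-dip offset is 785 × cos 20° = 737.66 m.
Depth = down-dip offset × tan(dip) = 737.66 × tan 47° = 737.66 × 1.0724
Depth = 791.04 m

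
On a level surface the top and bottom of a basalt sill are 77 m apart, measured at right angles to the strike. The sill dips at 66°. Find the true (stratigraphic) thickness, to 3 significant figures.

70.3 m

True thickness t = w · sin(dip) = 77 × sin 66°
t = 77 × 0.9135 = 70.343 m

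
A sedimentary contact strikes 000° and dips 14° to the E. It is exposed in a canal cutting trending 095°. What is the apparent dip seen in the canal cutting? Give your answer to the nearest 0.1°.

13.9°

The section lies 85° from the strike.
tan(apparent dip) = tan 14° · sin 85° = 0.2484
α = arctan(0.2484) = 13.95°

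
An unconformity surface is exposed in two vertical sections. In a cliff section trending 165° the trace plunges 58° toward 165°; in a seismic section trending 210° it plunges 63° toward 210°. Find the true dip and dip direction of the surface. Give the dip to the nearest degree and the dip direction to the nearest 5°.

Represent each trace as a vector plunging at its apparent dip toward its trend (east-north-up frame): v₁ = (0.137, -0.512, -0.848), v₂ = (-0.227, -0.393, -0.891).
The plane normal is n = v₁ × v₂ ∝ (-0.123, -0.315, 0.170).
True dip = arccos(n_z / |n|) = arccos(0.4498) = 63.3°.
The horizontal component of n points toward azimuth atan2(n_x, n_y) = 201°, the dip direction.

true dip 63°, dip direction 200°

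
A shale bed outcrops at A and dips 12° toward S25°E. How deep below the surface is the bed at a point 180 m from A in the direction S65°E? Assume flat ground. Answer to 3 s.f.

29.3 m

The hole lies 40° from the dip direction, so the down-dip offset is 180 × cos 40° = 137.89 m.
Depth = down-dip offset × tan(dip) = 137.89 × tan 12° = 137.89 × 0.2126
Depth = 29.31 m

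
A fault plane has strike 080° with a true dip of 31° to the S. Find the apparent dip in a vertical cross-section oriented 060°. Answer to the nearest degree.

12°

Angle between strike (080°) and section (060°): β = 20°.
tan(apparent dip) = tan 31° · sin 20° = 0.2055
α = arctan(0.2055) = 11.61°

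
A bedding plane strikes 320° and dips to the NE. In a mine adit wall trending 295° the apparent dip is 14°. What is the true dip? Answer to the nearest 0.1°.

30.5°

β = acute angle between strike 320° and section 295° = 25°.
tan δ = tan α / sin β = tan 14° / sin 25° = 0.2493 / 0.4226 = 0.5900
δ = arctan(0.5900) = 30.54°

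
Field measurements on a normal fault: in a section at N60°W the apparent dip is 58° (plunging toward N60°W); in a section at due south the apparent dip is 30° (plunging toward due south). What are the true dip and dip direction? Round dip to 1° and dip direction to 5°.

Each apparent-dip line lies in the plane. As unit vectors (x east, y north, z up), v₁ plunges 58°→N60°W and v₂ plunges 30°→due south.
The plane normal is n = v₁ × v₂ ∝ (-0.867, -0.229, 0.397).
tan δ = √(n_x²+n_y²)/n_z = 0.897/0.397, so δ = 66.1°.
The horizontal component of n points toward azimuth atan2(n_x, n_y) = 255°, the dip direction.

true dip 66°, dip direction 255°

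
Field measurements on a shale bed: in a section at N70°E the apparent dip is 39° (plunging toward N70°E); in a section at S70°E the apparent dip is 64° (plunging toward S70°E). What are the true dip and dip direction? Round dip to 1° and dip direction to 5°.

true dip 67°, dip direction 140°

The two traces are lines in the plane: v₁ = (sin 70°·cos 39°, cos 70°·cos 39°, −sin 39°), v₂ = (sin 110°·cos 64°, cos 110°·cos 64°, −sin 64°).
The plane normal is n = v₁ × v₂ ∝ (0.333, -0.397, 0.219).
True dip = arccos(n_z / |n|) = arccos(0.3891) = 67.1°.
Dip direction = atan2(0.333, -0.397) = 140° (azimuth of n's horizontal projection).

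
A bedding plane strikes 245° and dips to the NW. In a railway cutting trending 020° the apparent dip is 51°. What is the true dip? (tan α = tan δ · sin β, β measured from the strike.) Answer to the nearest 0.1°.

60.2°

The section is 45° from the strike.
tan δ = tan α / sin β = tan 51° / sin 45° = 1.2349 / 0.7071 = 1.7464
true dip = arctan 1.7464 = 60.20°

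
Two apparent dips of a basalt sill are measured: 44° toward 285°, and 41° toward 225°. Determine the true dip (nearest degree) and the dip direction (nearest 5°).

Each apparent-dip line lies in the plane. As unit vectors (x east, y north, z up), v₁ plunges 44°→285° and v₂ plunges 41°→225°.
The plane normal is n = v₁ × v₂ ∝ (-0.493, -0.085, 0.470).
tan δ = √(n_x²+n_y²)/n_z = 0.500/0.470, so δ = 46.8°.
Dip direction = azimuth of (n_x, n_y) = atan2(-0.493, -0.085) = 260°.

true dip 47°, dip direction 260°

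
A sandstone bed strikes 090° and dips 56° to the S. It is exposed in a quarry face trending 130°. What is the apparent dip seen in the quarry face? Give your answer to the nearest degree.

The strike is 090° and the section trends 130°; the acute angle between them is β = 40°.
tan(apparent dip) = tan 56° · sin 40° = 0.9530
apparent dip = arctan 0.9530 = 43.62°

44°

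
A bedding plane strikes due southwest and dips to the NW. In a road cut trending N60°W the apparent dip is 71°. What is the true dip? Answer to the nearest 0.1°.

The section is 75° from the strike.
tan(true dip) = tan 71° / sin 75° = 3.0067
δ = arctan(3.0067) = 71.60°

71.6°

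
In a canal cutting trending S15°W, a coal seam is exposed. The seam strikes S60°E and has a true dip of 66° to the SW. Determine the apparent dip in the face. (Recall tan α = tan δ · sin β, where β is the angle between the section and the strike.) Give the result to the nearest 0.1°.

65.3°

The strike is S60°E and the section trends S15°W; the acute angle between them is β = 75°.
tan α = tan 66° × sin 75° = 2.2460 × 0.9659 = 2.1695
α = arctan(2.1695) = 65.25°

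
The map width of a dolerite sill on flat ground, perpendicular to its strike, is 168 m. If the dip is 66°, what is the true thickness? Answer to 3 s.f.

True thickness t = w · sin(dip) = 168 × sin 66°
t = 168 × 0.9135 = 153.476 m

153 m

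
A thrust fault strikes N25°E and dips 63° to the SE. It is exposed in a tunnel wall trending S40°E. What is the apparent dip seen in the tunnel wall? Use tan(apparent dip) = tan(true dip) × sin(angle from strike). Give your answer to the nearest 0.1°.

The section lies 65° from the strike.
tan α = tan 63° × sin 65° = 1.9626 × 0.9063 = 1.7787
α = arctan(1.7787) = 60.66°

60.7°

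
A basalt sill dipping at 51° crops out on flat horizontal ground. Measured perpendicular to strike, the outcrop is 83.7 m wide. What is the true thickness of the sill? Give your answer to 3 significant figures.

True thickness t = w · sin(dip) = 83.7 × sin 51°
t = 83.7 × 0.7771 = 65.047 m

65.0 m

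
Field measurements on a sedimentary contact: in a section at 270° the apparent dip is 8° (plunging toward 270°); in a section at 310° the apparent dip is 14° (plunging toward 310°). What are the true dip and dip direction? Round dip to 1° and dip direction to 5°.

The two traces are lines in the plane: v₁ = (sin 270°·cos 8°, cos 270°·cos 8°, −sin 8°), v₂ = (sin 310°·cos 14°, cos 310°·cos 14°, −sin 14°).
Cross product v₁ × v₂ gives the pole to the plane: n ∝ (-0.087, 0.136, 0.618).
True dip = arccos(n_z / |n|) = arccos(0.9675) = 14.6°.
Dip direction = atan2(-0.087, 0.136) = 327° (azimuth of n's horizontal projection).

true dip 15°, dip direction 325°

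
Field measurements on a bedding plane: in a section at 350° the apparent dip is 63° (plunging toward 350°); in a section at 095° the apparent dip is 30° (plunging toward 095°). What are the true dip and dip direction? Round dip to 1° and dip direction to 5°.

true dip 66°, dip direction 020°

Represent each trace as a vector plunging at its apparent dip toward its trend (east-north-up frame): v₁ = (-0.079, 0.447, -0.891), v₂ = (0.863, -0.075, -0.500).
n = v₁ × v₂ = (0.291, 0.808, 0.380) (taken with n_z > 0).
True dip = arccos(n_z / |n|) = arccos(0.4044) = 66.1°.
Dip direction = azimuth of (n_x, n_y) = atan2(0.291, 0.808) = 20°.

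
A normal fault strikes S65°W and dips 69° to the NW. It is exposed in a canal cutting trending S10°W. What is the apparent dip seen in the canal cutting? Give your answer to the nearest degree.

The strike is S65°W and the section trends S10°W; the acute angle between them is β = 55°.
tan α = tan 69° × sin 55° = 2.6051 × 0.8192 = 2.1340
apparent dip = arctan 2.1340 = 64.89°

65°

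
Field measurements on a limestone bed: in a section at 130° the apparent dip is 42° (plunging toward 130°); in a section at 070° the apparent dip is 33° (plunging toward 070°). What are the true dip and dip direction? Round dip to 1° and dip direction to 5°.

The two traces are lines in the plane: v₁ = (sin 130°·cos 42°, cos 130°·cos 42°, −sin 42°), v₂ = (sin 70°·cos 33°, cos 70°·cos 33°, −sin 33°).
n = v₁ × v₂ = (0.452, -0.217, 0.540) (taken with n_z > 0).
Dip δ = arctan(|n_h|/n_z) = arctan(0.502/0.540) = 42.9°.
Dip direction = azimuth of (n_x, n_y) = atan2(0.452, -0.217) = 116°.

true dip 43°, dip direction 115°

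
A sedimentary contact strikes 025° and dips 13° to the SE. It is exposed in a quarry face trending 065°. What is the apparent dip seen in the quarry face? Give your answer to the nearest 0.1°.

The strike is 025° and the section trends 065°; the acute angle between them is β = 40°.
tan α = tan 13° × sin 40° = 0.2309 × 0.6428 = 0.1484
apparent dip = arctan 0.1484 = 8.44°

8.4°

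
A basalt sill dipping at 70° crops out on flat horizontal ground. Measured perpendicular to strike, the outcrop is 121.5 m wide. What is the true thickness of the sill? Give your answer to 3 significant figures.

114 m

True thickness t = w · sin(dip) = 121.5 × sin 70°
t = 121.5 × 0.9397 = 114.173 m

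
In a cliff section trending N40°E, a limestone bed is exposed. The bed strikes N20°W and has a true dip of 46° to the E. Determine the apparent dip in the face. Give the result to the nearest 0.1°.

41.9°

Angle between strike (N20°W) and section (N40°E): β = 60°.
tan α = tan 46° × sin 60° = 1.0355 × 0.8660 = 0.8968
α = arctan(0.8968) = 41.89°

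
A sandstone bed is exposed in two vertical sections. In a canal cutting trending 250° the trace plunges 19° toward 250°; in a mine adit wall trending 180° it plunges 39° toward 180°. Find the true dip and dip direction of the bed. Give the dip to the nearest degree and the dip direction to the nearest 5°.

true dip 39°, dip direction 185°

Represent each trace as a vector plunging at its apparent dip toward its trend (east-north-up frame): v₁ = (-0.888, -0.323, -0.326), v₂ = (0.000, -0.777, -0.629).
Cross product v₁ × v₂ gives the pole to the plane: n ∝ (-0.050, -0.559, 0.690).
tan δ = √(n_x²+n_y²)/n_z = 0.561/0.690, so δ = 39.1°.
The horizontal component of n points toward azimuth atan2(n_x, n_y) = 185°, the dip direction.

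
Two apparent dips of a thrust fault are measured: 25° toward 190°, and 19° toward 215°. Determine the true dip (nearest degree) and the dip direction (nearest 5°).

Represent each trace as a vector plunging at its apparent dip toward its trend (east-north-up frame): v₁ = (-0.157, -0.893, -0.423), v₂ = (-0.542, -0.775, -0.326).
Cross product v₁ × v₂ gives the pole to the plane: n ∝ (0.037, -0.178, 0.362).
Dip δ = arctan(|n_h|/n_z) = arctan(0.182/0.362) = 26.6°.
Dip direction = azimuth of (n_x, n_y) = atan2(0.037, -0.178) = 168°.

true dip 27°, dip direction 170°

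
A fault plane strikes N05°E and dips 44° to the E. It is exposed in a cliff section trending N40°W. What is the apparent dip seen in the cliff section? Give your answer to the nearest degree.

34°

The strike is N05°E and the section trends N40°W; the acute angle between them is β = 45°.
tan(apparent dip) = tan 44° · sin 45° = 0.6828
α = arctan(0.6828) = 34.33°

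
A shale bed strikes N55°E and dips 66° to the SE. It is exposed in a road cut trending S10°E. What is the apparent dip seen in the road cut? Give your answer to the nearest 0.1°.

The strike is N55°E and the section trends S10°E; the acute angle between them is β = 65°.
tan(apparent dip) = tan 66° · sin 65° = 2.0356
apparent dip = arctan 2.0356 = 63.84°

63.8°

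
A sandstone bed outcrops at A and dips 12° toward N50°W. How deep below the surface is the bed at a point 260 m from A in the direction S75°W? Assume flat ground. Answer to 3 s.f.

The hole lies 55° from the dip direction, so the down-dip offset is 260 × cos 55° = 149.13 m.
Depth = down-dip offset × tan(dip) = 149.13 × tan 12° = 149.13 × 0.2126
Depth = 31.70 m

31.7 m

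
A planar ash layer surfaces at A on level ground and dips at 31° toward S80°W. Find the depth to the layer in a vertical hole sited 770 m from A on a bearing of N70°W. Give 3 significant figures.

The hole lies 30° from the dip direction, so the down-dip offset is 770 × cos 30° = 666.84 m.
Depth = down-dip offset × tan(dip) = 666.84 × tan 31° = 666.84 × 0.6009
Depth = 400.68 m

401 m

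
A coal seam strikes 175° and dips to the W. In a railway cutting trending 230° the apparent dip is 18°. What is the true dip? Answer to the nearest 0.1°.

21.6°

β = acute angle between strike 175° and section 230° = 55°.
tan δ = tan α / sin β = tan 18° / sin 55° = 0.3249 / 0.8192 = 0.3967
δ = arctan(0.3967) = 21.64°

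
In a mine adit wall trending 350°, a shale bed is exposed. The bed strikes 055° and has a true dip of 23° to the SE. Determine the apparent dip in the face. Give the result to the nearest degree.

21°

The section lies 65° from the strike.
tan α = tan 23° × sin 65° = 0.4245 × 0.9063 = 0.3847
α = arctan(0.3847) = 21.04°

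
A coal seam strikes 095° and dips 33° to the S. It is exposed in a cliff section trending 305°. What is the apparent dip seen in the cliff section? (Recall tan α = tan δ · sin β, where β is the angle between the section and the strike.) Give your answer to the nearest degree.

18°

The strike is 095° and the section trends 305°; the acute angle between them is β = 30°.
tan(apparent dip) = tan 33° · sin 30° = 0.3247
apparent dip = arctan 0.3247 = 17.99°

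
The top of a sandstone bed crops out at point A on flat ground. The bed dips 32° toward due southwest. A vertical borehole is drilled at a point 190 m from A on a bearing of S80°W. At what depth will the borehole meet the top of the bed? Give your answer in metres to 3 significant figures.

The hole lies 35° from the dip direction, so the down-dip offset is 190 × cos 35° = 155.64 m.
Depth = down-dip offset × tan(dip) = 155.64 × tan 32° = 155.64 × 0.6249
Depth = 97.25 m

97.3 m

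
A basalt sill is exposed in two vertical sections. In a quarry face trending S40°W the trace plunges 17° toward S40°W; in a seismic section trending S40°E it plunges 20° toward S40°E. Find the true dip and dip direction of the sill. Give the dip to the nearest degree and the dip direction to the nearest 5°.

Each apparent-dip line lies in the plane. As unit vectors (x east, y north, z up), v₁ plunges 17°→S40°W and v₂ plunges 20°→S40°E.
n = v₁ × v₂ = (0.040, -0.387, 0.885) (taken with n_z > 0).
True dip = arccos(n_z / |n|) = arccos(0.9155) = 23.7°.
Dip direction = azimuth of (n_x, n_y) = atan2(0.040, -0.387) = 174°.

true dip 24°, dip direction 175°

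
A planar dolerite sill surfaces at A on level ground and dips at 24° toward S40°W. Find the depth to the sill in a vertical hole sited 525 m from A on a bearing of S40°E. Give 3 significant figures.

The hole lies 80° from the dip direction, so the down-dip offset is 525 × cos 80° = 91.17 m.
Depth = down-dip offset × tan(dip) = 91.17 × tan 24° = 91.17 × 0.4452
Depth = 40.59 m

40.6 m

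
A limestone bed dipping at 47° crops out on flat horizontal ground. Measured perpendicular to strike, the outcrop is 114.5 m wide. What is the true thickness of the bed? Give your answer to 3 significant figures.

83.7 m

True thickness t = w · sin(dip) = 114.5 × sin 47°
t = 114.5 × 0.7314 = 83.740 m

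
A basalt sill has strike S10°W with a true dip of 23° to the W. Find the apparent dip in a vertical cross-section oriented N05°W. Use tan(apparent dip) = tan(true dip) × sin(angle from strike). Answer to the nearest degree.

Angle between strike (S10°W) and section (N05°W): β = 15°.
tan α = tan 23° × sin 15° = 0.4245 × 0.2588 = 0.1099
apparent dip = arctan 0.1099 = 6.27°

6°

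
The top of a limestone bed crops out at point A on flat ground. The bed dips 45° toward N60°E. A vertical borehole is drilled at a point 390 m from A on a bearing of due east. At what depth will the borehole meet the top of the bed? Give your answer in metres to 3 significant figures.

338 m

The hole lies 30° from the dip direction, so the down-dip offset is 390 × cos 30° = 337.75 m.
Depth = down-dip offset × tan(dip) = 337.75 × tan 45° = 337.75 × 1.0000
Depth = 337.75 m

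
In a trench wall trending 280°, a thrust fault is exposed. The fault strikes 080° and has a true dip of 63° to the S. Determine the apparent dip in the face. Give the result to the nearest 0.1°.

The section lies 20° from the strike.
tan(apparent dip) = tan 63° · sin 20° = 0.6713
apparent dip = arctan 0.6713 = 33.87°

33.9°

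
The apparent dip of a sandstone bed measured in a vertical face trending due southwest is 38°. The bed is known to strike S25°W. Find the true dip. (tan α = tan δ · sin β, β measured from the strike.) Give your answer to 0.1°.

66.4°

The section is 20° from the strike.
tan δ = tan α / sin β = tan 38° / sin 20° = 0.7813 / 0.3420 = 2.2843
true dip = arctan 2.2843 = 66.36°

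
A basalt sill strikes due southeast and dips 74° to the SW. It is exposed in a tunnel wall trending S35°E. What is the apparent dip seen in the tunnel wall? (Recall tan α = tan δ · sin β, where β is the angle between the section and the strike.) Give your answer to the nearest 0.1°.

The strike is due southeast and the section trends S35°E; the acute angle between them is β = 10°.
tan α = tan 74° × sin 10° = 3.4874 × 0.1736 = 0.6056
α = arctan(0.6056) = 31.20°

31.2°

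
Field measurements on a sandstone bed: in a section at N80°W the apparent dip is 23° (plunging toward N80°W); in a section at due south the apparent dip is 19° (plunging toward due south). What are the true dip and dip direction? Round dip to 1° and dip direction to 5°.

true dip 31°, dip direction 235°

Represent each trace as a vector plunging at its apparent dip toward its trend (east-north-up frame): v₁ = (-0.907, 0.160, -0.391), v₂ = (0.000, -0.946, -0.326).
Cross product v₁ × v₂ gives the pole to the plane: n ∝ (-0.421, -0.295, 0.857).
True dip = arccos(n_z / |n|) = arccos(0.8574) = 31.0°.
Dip direction = azimuth of (n_x, n_y) = atan2(-0.421, -0.295) = 235°.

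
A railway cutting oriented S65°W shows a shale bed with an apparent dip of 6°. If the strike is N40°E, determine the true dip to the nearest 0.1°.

14.0°

The section is 25° from the strike.
tan δ = tan α / sin β = tan 6° / sin 25° = 0.1051 / 0.4226 = 0.2487
true dip = arctan 0.2487 = 13.97°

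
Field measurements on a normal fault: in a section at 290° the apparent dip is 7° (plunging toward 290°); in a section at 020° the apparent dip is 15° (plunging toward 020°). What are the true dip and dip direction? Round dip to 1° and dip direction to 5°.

true dip 16°, dip direction 355°

Represent each trace as a vector plunging at its apparent dip toward its trend (east-north-up frame): v₁ = (-0.933, 0.339, -0.122), v₂ = (0.330, 0.908, -0.259).
n = v₁ × v₂ = (-0.023, 0.282, 0.959) (taken with n_z > 0).
Dip δ = arctan(|n_h|/n_z) = arctan(0.283/0.959) = 16.4°.
Dip direction = azimuth of (n_x, n_y) = atan2(-0.023, 0.282) = 355°.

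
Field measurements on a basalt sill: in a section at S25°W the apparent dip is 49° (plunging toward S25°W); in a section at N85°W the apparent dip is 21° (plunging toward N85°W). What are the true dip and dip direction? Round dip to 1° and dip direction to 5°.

Each apparent-dip line lies in the plane. As unit vectors (x east, y north, z up), v₁ plunges 49°→S25°W and v₂ plunges 21°→N85°W.
The plane normal is n = v₁ × v₂ ∝ (-0.274, -0.603, 0.576).
Dip δ = arctan(|n_h|/n_z) = arctan(0.662/0.576) = 49.0°.
The horizontal component of n points toward azimuth atan2(n_x, n_y) = 204°, the dip direction.

true dip 49°, dip direction 205°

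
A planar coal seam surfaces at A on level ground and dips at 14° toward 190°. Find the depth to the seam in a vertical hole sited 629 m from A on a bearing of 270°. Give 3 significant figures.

The hole lies 80° from the dip direction, so the down-dip offset is 629 × cos 80° = 109.22 m.
Depth = down-dip offset × tan(dip) = 109.22 × tan 14° = 109.22 × 0.2493
Depth = 27.23 m

27.2 m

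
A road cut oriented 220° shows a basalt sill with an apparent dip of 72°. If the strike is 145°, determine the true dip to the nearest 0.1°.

The section is 75° from the strike.
tan δ = tan α / sin β = tan 72° / sin 75° = 3.0777 / 0.9659 = 3.1863
true dip = arctan 3.1863 = 72.58°

72.6°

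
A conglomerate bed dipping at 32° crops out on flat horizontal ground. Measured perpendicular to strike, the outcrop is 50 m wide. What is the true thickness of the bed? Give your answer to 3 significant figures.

True thickness t = w · sin(dip) = 50 × sin 32°
t = 50 × 0.5299 = 26.496 m

26.5 m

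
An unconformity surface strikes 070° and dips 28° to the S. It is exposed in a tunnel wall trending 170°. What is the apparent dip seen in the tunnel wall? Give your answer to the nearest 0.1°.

Angle between strike (070°) and section (170°): β = 80°.
tan(apparent dip) = tan 28° · sin 80° = 0.5236
α = arctan(0.5236) = 27.64°

27.6°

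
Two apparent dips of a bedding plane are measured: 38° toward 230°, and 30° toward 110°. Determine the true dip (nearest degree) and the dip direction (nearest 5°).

true dip 54°, dip direction 175°

The two traces are lines in the plane: v₁ = (sin 230°·cos 38°, cos 230°·cos 38°, −sin 38°), v₂ = (sin 110°·cos 30°, cos 110°·cos 30°, −sin 30°).
Cross product v₁ × v₂ gives the pole to the plane: n ∝ (0.071, -0.803, 0.591).
Dip δ = arctan(|n_h|/n_z) = arctan(0.806/0.591) = 53.7°.
The horizontal component of n points toward azimuth atan2(n_x, n_y) = 175°, the dip direction.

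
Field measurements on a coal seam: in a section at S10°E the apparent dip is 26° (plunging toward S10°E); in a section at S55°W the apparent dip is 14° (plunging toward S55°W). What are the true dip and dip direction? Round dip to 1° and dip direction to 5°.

true dip 26°, dip direction 175°

Each apparent-dip line lies in the plane. As unit vectors (x east, y north, z up), v₁ plunges 26°→S10°E and v₂ plunges 14°→S55°W.
Cross product v₁ × v₂ gives the pole to the plane: n ∝ (0.030, -0.386, 0.790).
tan δ = √(n_x²+n_y²)/n_z = 0.387/0.790, so δ = 26.1°.
Dip direction = azimuth of (n_x, n_y) = atan2(0.030, -0.386) = 176°.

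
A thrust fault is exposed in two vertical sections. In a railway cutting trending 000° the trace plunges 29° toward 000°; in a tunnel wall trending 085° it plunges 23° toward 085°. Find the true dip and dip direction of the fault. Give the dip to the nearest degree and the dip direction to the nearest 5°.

Each apparent-dip line lies in the plane. As unit vectors (x east, y north, z up), v₁ plunges 29°→000° and v₂ plunges 23°→085°.
The plane normal is n = v₁ × v₂ ∝ (0.303, 0.445, 0.802).
Dip δ = arctan(|n_h|/n_z) = arctan(0.538/0.802) = 33.8°.
Dip direction = azimuth of (n_x, n_y) = atan2(0.303, 0.445) = 34°.

true dip 34°, dip direction 035°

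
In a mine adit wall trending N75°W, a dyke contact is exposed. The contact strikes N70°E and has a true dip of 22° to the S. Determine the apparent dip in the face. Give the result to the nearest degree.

13°

Angle between strike (N70°E) and section (N75°W): β = 35°.
tan α = tan 22° × sin 35° = 0.4040 × 0.5736 = 0.2317
apparent dip = arctan 0.2317 = 13.05°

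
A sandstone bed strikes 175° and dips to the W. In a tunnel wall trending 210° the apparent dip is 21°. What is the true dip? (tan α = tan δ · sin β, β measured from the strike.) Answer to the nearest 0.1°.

33.8°

β = acute angle between strike 175° and section 210° = 35°.
tan δ = tan α / sin β = tan 21° / sin 35° = 0.3839 / 0.5736 = 0.6692
true dip = arctan 0.6692 = 33.79°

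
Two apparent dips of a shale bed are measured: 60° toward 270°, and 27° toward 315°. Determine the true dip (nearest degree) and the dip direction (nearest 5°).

true dip 64°, dip direction 240°

The two traces are lines in the plane: v₁ = (sin 270°·cos 60°, cos 270°·cos 60°, −sin 60°), v₂ = (sin 315°·cos 27°, cos 315°·cos 27°, −sin 27°).
The plane normal is n = v₁ × v₂ ∝ (-0.546, -0.319, 0.315).
True dip = arccos(n_z / |n|) = arccos(0.4462) = 63.5°.
The horizontal component of n points toward azimuth atan2(n_x, n_y) = 240°, the dip direction.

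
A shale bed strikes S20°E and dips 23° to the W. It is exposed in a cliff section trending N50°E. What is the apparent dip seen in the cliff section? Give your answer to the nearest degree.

The section lies 70° from the strike.
tan(apparent dip) = tan 23° · sin 70° = 0.3989
α = arctan(0.3989) = 21.75°

22°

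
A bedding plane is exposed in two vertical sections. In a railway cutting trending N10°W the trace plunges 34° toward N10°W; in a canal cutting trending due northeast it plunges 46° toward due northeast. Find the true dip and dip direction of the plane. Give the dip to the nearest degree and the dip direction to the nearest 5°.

Represent each trace as a vector plunging at its apparent dip toward its trend (east-north-up frame): v₁ = (-0.144, 0.816, -0.559), v₂ = (0.491, 0.491, -0.719).
The plane normal is n = v₁ × v₂ ∝ (0.313, 0.378, 0.472).
True dip = arccos(n_z / |n|) = arccos(0.6930) = 46.1°.
Dip direction = atan2(0.313, 0.378) = 40° (azimuth of n's horizontal projection).

true dip 46°, dip direction 040°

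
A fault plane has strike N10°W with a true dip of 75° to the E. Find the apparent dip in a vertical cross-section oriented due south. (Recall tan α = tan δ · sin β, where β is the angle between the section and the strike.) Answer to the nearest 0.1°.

32.9°

The strike is N10°W and the section trends due south; the acute angle between them is β = 10°.
tan α = tan 75° × sin 10° = 3.7321 × 0.1736 = 0.6481
α = arctan(0.6481) = 32.95°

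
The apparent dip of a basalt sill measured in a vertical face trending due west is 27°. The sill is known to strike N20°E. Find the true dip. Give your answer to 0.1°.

28.5°

β = acute angle between strike N20°E and section due west = 70°.
tan δ = tan α / sin β = tan 27° / sin 70° = 0.5095 / 0.9397 = 0.5422
true dip = arctan 0.5422 = 28.47°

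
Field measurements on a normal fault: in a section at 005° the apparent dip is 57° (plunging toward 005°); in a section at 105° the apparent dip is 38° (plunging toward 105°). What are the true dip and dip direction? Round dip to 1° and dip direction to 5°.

true dip 62°, dip direction 040°

Represent each trace as a vector plunging at its apparent dip toward its trend (east-north-up frame): v₁ = (0.047, 0.543, -0.839), v₂ = (0.761, -0.204, -0.616).
n = v₁ × v₂ = (0.505, 0.609, 0.423) (taken with n_z > 0).
True dip = arccos(n_z / |n|) = arccos(0.4711) = 61.9°.
The horizontal component of n points toward azimuth atan2(n_x, n_y) = 40°, the dip direction.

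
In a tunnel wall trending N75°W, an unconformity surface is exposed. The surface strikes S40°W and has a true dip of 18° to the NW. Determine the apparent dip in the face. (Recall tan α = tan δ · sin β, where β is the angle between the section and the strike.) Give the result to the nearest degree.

The strike is S40°W and the section trends N75°W; the acute angle between them is β = 65°.
tan α = tan 18° × sin 65° = 0.3249 × 0.9063 = 0.2945
apparent dip = arctan 0.2945 = 16.41°

16°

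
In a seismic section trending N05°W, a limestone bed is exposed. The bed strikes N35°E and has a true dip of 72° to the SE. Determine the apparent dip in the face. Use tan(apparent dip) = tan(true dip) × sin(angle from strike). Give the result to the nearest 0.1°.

The strike is N35°E and the section trends N05°W; the acute angle between them is β = 40°.
tan(apparent dip) = tan 72° · sin 40° = 1.9783
apparent dip = arctan 1.9783 = 63.18°

63.2°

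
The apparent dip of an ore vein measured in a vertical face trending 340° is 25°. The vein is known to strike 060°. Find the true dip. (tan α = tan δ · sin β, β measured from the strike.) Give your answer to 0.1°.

25.3°

β = acute angle between strike 060° and section 340° = 80°.
tan δ = tan α / sin β = tan 25° / sin 80° = 0.4663 / 0.9848 = 0.4735
true dip = arctan 0.4735 = 25.34°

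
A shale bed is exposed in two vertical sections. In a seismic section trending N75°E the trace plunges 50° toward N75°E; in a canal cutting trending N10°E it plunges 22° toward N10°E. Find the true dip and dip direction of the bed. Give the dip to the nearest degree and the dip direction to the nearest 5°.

Each apparent-dip line lies in the plane. As unit vectors (x east, y north, z up), v₁ plunges 50°→N75°E and v₂ plunges 22°→N10°E.
n = v₁ × v₂ = (0.637, 0.109, 0.540) (taken with n_z > 0).
Dip δ = arctan(|n_h|/n_z) = arctan(0.646/0.540) = 50.1°.
Dip direction = azimuth of (n_x, n_y) = atan2(0.637, 0.109) = 80°.

true dip 50°, dip direction 080°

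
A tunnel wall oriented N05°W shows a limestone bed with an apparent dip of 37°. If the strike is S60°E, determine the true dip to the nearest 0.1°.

The section is 55° from the strike.
tan δ = tan α / sin β = tan 37° / sin 55° = 0.7536 / 0.8192 = 0.9199
true dip = arctan 0.9199 = 42.61°

42.6°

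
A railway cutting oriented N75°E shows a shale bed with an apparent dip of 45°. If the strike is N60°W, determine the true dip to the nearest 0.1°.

β = acute angle between strike N60°W and section N75°E = 45°.
tan δ = tan α / sin β = tan 45° / sin 45° = 1.0000 / 0.7071 = 1.4142
true dip = arctan 1.4142 = 54.74°

54.7°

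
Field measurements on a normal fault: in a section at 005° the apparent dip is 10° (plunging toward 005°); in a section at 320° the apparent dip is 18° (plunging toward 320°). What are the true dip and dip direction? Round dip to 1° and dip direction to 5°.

true dip 18°, dip direction 305°

The two traces are lines in the plane: v₁ = (sin 5°·cos 10°, cos 5°·cos 10°, −sin 10°), v₂ = (sin 320°·cos 18°, cos 320°·cos 18°, −sin 18°).
n = v₁ × v₂ = (-0.177, 0.133, 0.662) (taken with n_z > 0).
tan δ = √(n_x²+n_y²)/n_z = 0.221/0.662, so δ = 18.4°.
Dip direction = atan2(-0.177, 0.133) = 307° (azimuth of n's horizontal projection).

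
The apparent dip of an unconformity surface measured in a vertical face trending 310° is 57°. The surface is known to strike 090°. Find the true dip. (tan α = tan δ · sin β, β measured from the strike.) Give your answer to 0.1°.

β = acute angle between strike 090° and section 310° = 40°.
tan δ = tan α / sin β = tan 57° / sin 40° = 1.5399 / 0.6428 = 2.3956
true dip = arctan 2.3956 = 67.34°

67.3°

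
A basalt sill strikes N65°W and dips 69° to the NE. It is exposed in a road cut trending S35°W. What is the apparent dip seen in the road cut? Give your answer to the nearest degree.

69°

Angle between strike (N65°W) and section (S35°W): β = 80°.
tan α = tan 69° × sin 80° = 2.6051 × 0.9848 = 2.5655
apparent dip = arctan 2.5655 = 68.70°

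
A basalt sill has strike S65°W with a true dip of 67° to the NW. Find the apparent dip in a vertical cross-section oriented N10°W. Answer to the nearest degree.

The section lies 75° from the strike.
tan α = tan 67° × sin 75° = 2.3559 × 0.9659 = 2.2756
α = arctan(2.2756) = 66.28°

66°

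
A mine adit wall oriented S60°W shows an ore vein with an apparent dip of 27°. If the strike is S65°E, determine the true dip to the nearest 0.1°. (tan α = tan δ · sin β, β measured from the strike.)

31.9°

The section is 55° from the strike.
tan(true dip) = tan 27° / sin 55° = 0.6220
δ = arctan(0.6220) = 31.88°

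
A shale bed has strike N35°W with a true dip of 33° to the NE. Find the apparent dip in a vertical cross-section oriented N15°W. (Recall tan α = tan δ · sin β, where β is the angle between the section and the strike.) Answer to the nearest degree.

13°

Angle between strike (N35°W) and section (N15°W): β = 20°.
tan α = tan 33° × sin 20° = 0.6494 × 0.3420 = 0.2221
α = arctan(0.2221) = 12.52°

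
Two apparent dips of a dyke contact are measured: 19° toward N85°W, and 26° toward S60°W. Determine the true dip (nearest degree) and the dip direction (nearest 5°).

true dip 26°, dip direction 230°

Represent each trace as a vector plunging at its apparent dip toward its trend (east-north-up frame): v₁ = (-0.942, 0.082, -0.326), v₂ = (-0.778, -0.449, -0.438).
The plane normal is n = v₁ × v₂ ∝ (-0.182, -0.159, 0.487).
tan δ = √(n_x²+n_y²)/n_z = 0.242/0.487, so δ = 26.4°.
Dip direction = azimuth of (n_x, n_y) = atan2(-0.182, -0.159) = 229°.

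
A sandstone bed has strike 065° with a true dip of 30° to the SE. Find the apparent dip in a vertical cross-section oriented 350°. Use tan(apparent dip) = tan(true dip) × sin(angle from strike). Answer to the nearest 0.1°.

29.1°

The strike is 065° and the section trends 350°; the acute angle between them is β = 75°.
tan(apparent dip) = tan 30° · sin 75° = 0.5577
apparent dip = arctan 0.5577 = 29.15°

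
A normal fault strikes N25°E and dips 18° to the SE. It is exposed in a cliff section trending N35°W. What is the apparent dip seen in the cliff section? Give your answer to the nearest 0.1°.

15.7°

Angle between strike (N25°E) and section (N35°W): β = 60°.
tan(apparent dip) = tan 18° · sin 60° = 0.2814
α = arctan(0.2814) = 15.72°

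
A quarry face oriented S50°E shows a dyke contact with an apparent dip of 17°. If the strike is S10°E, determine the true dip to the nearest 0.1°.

The section is 40° from the strike.
tan δ = tan α / sin β = tan 17° / sin 40° = 0.3057 / 0.6428 = 0.4756
true dip = arctan 0.4756 = 25.44°

25.4°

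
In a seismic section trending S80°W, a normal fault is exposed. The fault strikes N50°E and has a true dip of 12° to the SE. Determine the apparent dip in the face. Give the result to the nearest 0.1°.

6.1°

The section lies 30° from the strike.
tan(apparent dip) = tan 12° · sin 30° = 0.1063
apparent dip = arctan 0.1063 = 6.07°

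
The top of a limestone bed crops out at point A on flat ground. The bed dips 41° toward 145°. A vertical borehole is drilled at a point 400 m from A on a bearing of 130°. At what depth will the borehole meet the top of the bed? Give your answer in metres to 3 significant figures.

The hole lies 15° from the dip direction, so the down-dip offset is 400 × cos 15° = 386.37 m.
Depth = down-dip offset × tan(dip) = 386.37 × tan 41° = 386.37 × 0.8693
Depth = 335.87 m

336 m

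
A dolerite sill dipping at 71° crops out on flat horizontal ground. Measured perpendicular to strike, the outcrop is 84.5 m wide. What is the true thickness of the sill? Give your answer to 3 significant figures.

True thickness t = w · sin(dip) = 84.5 × sin 71°
t = 84.5 × 0.9455 = 79.896 m

79.9 m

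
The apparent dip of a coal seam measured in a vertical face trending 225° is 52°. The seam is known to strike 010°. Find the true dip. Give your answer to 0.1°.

β = acute angle between strike 010° and section 225° = 35°.
tan(true dip) = tan 52° / sin 35° = 2.2315
true dip = arctan 2.2315 = 65.86°

65.9°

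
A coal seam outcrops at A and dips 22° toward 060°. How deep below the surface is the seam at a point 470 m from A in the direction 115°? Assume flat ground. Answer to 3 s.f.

The hole lies 55° from the dip direction, so the down-dip offset is 470 × cos 55° = 269.58 m.
Depth = down-dip offset × tan(dip) = 269.58 × tan 22° = 269.58 × 0.4040
Depth = 108.92 m

109 m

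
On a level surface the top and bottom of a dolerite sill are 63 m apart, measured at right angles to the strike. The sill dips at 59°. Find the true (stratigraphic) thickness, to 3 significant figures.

54.0 m

True thickness t = w · sin(dip) = 63 × sin 59°
t = 63 × 0.8572 = 54.002 m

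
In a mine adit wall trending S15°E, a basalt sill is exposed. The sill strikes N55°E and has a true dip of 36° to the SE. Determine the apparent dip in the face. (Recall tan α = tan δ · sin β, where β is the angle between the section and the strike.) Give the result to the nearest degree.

The section lies 70° from the strike.
tan α = tan 36° × sin 70° = 0.7265 × 0.9397 = 0.6827
α = arctan(0.6827) = 34.32°

34°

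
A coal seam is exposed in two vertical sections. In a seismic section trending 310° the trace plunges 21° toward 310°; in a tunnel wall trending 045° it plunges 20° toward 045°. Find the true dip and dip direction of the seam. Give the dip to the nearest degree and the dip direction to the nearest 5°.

true dip 29°, dip direction 355°

Each apparent-dip line lies in the plane. As unit vectors (x east, y north, z up), v₁ plunges 21°→310° and v₂ plunges 20°→045°.
n = v₁ × v₂ = (-0.033, 0.483, 0.874) (taken with n_z > 0).
tan δ = √(n_x²+n_y²)/n_z = 0.484/0.874, so δ = 29.0°.
The horizontal component of n points toward azimuth atan2(n_x, n_y) = 356°, the dip direction.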